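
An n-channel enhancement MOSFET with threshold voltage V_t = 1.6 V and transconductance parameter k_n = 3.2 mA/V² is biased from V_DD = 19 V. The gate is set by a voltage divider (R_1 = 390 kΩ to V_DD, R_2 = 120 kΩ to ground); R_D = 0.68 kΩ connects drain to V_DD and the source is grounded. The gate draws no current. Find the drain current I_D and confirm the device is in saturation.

V_G = V_DD·R_2/(R_1+R_2) = 19×120/510 = 4.47 V. With the source grounded, V_GS = V_G = 4.47 V.
Assume saturation: I_D = (k_n/2)(V_GS − V_t)² = (3.2/2)×(4.47 − 1.6)² = 1.6×2.87² = 13.2 mA.
V_DS = V_DD − I_D·R_D = 19 − 13.2×0.68 = 10 V.
Saturation requires V_DS ≥ V_GS − V_t = 2.87 V; 10 ≥ 2.87 ✓.

I_D ≈ 13 mA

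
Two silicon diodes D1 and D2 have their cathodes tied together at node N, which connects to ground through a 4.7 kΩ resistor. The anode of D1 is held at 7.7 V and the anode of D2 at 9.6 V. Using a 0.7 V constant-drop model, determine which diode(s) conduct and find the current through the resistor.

Assume both conduct. Then node N would need to be at both 7.7−0.7 = 7 V and 9.6−0.7 = 8.9 V, which is impossible.
Assume only D2 conducts: V_N = 9.6 − 0.7 = 8.9 V, so I_R = 8.9/4.7 = 1.89 mA.
Check D1: its anode-to-cathode voltage is 7.7 − 8.9 = -1.2 V < 0.7 V, so it is off. The assumption is consistent.

Only D2 conducts; I_R ≈ 1.9 mA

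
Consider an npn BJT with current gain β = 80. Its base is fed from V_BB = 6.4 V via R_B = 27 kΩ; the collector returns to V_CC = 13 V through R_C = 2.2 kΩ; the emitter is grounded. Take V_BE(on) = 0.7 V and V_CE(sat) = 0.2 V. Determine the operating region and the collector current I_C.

saturation; I_C ≈ 5.8 mA

Assume active: I_B = (6.4 − 0.7)/27 = 0.211 mA, giving I_C = β·I_B = 16.9 mA.
But then V_CE = 13 − 16.9×2.2 = -24.2 V < V_CE(sat) = 0.2 V — impossible in the active region.
So the transistor is saturated. With V_CE = 0.2 V, I_C = (V_CC − 0.2)/R_C = 12.8/2.2 = 5.82 mA.
Check: β·I_B = 16.9 mA > I_C = 5.82 mA, confirming saturation.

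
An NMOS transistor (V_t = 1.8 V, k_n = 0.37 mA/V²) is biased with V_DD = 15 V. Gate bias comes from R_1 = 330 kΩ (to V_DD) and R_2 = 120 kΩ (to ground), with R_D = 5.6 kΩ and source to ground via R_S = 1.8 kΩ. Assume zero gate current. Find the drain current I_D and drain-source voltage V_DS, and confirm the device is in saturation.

V_G = V_DD·R_2/(R_1+R_2) = 15×120/450 = 4 V.
Assume saturation: I_D = (k_n/2)(V_GS − V_t)² with V_GS = V_G − I_D·R_S = 4 − 1.8·I_D.
Substituting gives 0.599·I_D² − 2.47·I_D + 0.895 = 0, with roots I_D = 0.403 or 3.71 mA.
The root I_D = 3.71 mA gives V_GS = -2.68 V ≤ V_t, so take I_D = 0.403 mA.
Then V_GS = 3.28 V and V_DS = V_DD − I_D(R_D+R_S) = 15 − 0.403×7.4 = 12 V.
Saturation requires V_DS ≥ V_GS − V_t = 1.48 V; 12 ≥ 1.48 ✓.

I_D ≈ 0.4 mA, V_DS ≈ 12 V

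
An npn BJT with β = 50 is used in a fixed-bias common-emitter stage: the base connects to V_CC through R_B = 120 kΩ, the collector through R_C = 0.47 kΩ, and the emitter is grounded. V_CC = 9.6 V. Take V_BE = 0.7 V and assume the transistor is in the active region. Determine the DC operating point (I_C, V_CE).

Base loop: V_CC = I_B·R_B + V_BE, so I_B = (9.6 − 0.7)/120 kΩ = 0.0742 mA.
In the active region I_C = β·I_B = 50 × 0.0742 = 3.71 mA.
Collector loop: V_CE = V_CC − I_C·R_C = 9.6 − 3.71×0.47 = 7.86 V.
Since V_CE = 7.86 V > V_CE(sat) ≈ 0.2 V, the transistor is in the active region as assumed.

I_C ≈ 3.7 mA, V_CE ≈ 7.9 V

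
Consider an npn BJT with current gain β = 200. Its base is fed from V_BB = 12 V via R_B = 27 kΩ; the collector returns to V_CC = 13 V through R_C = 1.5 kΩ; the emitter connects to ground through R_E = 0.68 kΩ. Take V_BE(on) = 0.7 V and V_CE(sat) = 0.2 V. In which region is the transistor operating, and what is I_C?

Assume active: I_B = (12 − 0.7)/(27 + 201×0.68) = 0.069 mA, I_C = β·I_B = 13.8 mA.
Then V_CE = 13 − 13.8×1.5 − 13.9×0.68 = -17.1 V < 0.2 V — the active assumption fails.
Re-solve with V_CE = 0.2 V. KCL at the emitter: V_E/R_E = (V_BB−0.7−V_E)/R_B + (V_CC−0.2−V_E)/R_C, giving V_E = 4.12 V.
I_C = (V_CC − 0.2 − V_E)/R_C = (12.8 − 4.12)/1.5 = 5.79 mA.
Check: I_B = (11.3 − 4.12)/27 = 0.266 mA, and β·I_B = 53.2 mA > I_C, confirming saturation.

saturation; I_C ≈ 5.8 mA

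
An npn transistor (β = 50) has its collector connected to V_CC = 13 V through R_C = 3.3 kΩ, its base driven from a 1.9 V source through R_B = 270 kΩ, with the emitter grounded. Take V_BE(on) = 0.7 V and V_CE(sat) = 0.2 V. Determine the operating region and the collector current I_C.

Assume active. Base-emitter loop: I_B = (V_BB − V_BE)/R_B = (1.9 − 0.7)/270 = 0.00444 mA.
I_C = β·I_B = 50×0.00444 = 0.222 mA.
V_CE = V_CC − I_C·R_C = 13 − 0.222×3.3 = 12.3 V > V_CE(sat), so the active-region assumption holds.

active; I_C ≈ 0.22 mA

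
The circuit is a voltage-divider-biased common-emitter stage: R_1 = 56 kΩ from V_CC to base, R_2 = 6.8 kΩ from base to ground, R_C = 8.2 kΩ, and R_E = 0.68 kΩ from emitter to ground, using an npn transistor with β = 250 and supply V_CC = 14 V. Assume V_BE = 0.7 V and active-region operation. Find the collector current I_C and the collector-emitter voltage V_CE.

Thevenize the base divider: V_Th = V_CC·R_2/(R_1+R_2) = 14×6.8/62.8 = 1.52 V, R_Th = R_1‖R_2 = 6.06 kΩ.
Base-emitter loop: V_Th = I_B·R_Th + V_BE + (β+1)I_B·R_E, so I_B = (1.52 − 0.7) / (6.06 + 251×0.68) = 0.00462 mA.
I_C = β·I_B = 250×0.00462 = 1.15 mA, and I_E = (β+1)I_B = 1.16 mA.
V_CE = V_CC − I_C·R_C − I_E·R_E = 14 − 1.15×8.2 − 1.16×0.68 = 3.75 V.
V_CE = 3.75 V > 0.2 V confirms active-region operation.

I_C ≈ 1.2 mA, V_CE ≈ 3.7 V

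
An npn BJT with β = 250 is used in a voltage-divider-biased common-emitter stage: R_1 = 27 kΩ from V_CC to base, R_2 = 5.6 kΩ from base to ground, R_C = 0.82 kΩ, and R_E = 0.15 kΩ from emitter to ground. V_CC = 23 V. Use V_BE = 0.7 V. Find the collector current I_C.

I_C ≈ 19 mA

Thevenize the base divider: V_Th = V_CC·R_2/(R_1+R_2) = 23×5.6/32.6 = 3.95 V, R_Th = R_1‖R_2 = 4.64 kΩ.
Base-emitter loop: V_Th = I_B·R_Th + V_BE + (β+1)I_B·R_E, so I_B = (3.95 − 0.7) / (4.64 + 251×0.15) = 0.0769 mA.
I_C = β·I_B = 250×0.0769 = 19.2 mA, and I_E = (β+1)I_B = 19.3 mA.
V_CE = V_CC − I_C·R_C − I_E·R_E = 23 − 19.2×0.82 − 19.3×0.15 = 4.35 V.
V_CE = 4.35 V > 0.2 V confirms active-region operation.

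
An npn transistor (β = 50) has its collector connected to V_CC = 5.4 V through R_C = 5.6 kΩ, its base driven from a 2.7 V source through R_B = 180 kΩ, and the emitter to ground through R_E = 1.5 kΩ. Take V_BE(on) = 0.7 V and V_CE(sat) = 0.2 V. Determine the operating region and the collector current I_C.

Assume active. Base-emitter loop: I_B = (V_BB − V_BE)/(R_B + (β+1)R_E) = (2.7 − 0.7)/(180 + 51×1.5) = 0.0078 mA.
I_C = β·I_B = 50×0.0078 = 0.39 mA.
V_CE = V_CC − I_C·R_C − I_E·R_E = 5.4 − 0.39×5.6 − 0.398×1.5 = 2.62 V > V_CE(sat), so the active-region assumption holds.

active; I_C ≈ 0.39 mA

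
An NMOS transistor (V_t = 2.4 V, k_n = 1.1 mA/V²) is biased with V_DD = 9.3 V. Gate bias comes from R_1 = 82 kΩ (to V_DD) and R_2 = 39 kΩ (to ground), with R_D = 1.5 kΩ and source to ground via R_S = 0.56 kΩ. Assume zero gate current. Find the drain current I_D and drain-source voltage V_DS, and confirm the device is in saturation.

I_D ≈ 0.15 mA, V_DS ≈ 9 V

V_G = V_DD·R_2/(R_1+R_2) = 9.3×39/121 = 3 V.
Assume saturation: I_D = (k_n/2)(V_GS − V_t)² with V_GS = V_G − I_D·R_S = 3 − 0.56·I_D.
Substituting gives 0.172·I_D² − 1.37·I_D + 0.196 = 0, with roots I_D = 0.146 or 7.79 mA.
The root I_D = 7.79 mA gives V_GS = -1.36 V ≤ V_t, so take I_D = 0.146 mA.
Then V_GS = 2.92 V and V_DS = V_DD − I_D(R_D+R_S) = 9.3 − 0.146×2.06 = 9 V.
Saturation requires V_DS ≥ V_GS − V_t = 0.516 V; 9 ≥ 0.516 ✓.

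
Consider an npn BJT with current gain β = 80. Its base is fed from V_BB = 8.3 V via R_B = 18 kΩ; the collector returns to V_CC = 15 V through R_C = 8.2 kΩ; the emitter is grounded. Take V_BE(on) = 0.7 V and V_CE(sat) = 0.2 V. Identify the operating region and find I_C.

saturation; I_C ≈ 1.8 mA

Assume active: I_B = (8.3 − 0.7)/18 = 0.422 mA, giving I_C = β·I_B = 33.8 mA.
But then V_CE = 15 − 33.8×8.2 = -262 V < V_CE(sat) = 0.2 V — impossible in the active region.
So the transistor is saturated. With V_CE = 0.2 V, I_C = (V_CC − 0.2)/R_C = 14.8/8.2 = 1.8 mA.
Check: β·I_B = 33.8 mA > I_C = 1.8 mA, confirming saturation.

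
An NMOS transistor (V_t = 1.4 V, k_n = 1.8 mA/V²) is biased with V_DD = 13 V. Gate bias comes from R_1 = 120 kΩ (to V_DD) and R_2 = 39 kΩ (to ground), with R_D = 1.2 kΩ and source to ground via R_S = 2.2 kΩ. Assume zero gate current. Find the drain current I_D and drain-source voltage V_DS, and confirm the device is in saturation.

V_G = V_DD·R_2/(R_1+R_2) = 13×39/159 = 3.19 V.
Assume saturation: I_D = (k_n/2)(V_GS − V_t)² with V_GS = V_G − I_D·R_S = 3.19 − 2.2·I_D.
Substituting gives 4.36·I_D² − 8.08·I_D + 2.88 = 0, with roots I_D = 0.481 or 1.37 mA.
The root I_D = 1.37 mA gives V_GS = 0.164 V ≤ V_t, so take I_D = 0.481 mA.
Then V_GS = 2.13 V and V_DS = V_DD − I_D(R_D+R_S) = 13 − 0.481×3.4 = 11.4 V.
Saturation requires V_DS ≥ V_GS − V_t = 0.731 V; 11.4 ≥ 0.731 ✓.

I_D ≈ 0.48 mA, V_DS ≈ 11 V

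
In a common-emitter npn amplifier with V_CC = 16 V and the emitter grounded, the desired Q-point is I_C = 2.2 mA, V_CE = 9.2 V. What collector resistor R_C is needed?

Collector loop: V_CC = I_C·R_C + V_CE.
R_C = (V_CC − V_CE)/I_C = (16 − 9.2)/2.2 = 3.09 kΩ.

R_C ≈ 3.1 kΩ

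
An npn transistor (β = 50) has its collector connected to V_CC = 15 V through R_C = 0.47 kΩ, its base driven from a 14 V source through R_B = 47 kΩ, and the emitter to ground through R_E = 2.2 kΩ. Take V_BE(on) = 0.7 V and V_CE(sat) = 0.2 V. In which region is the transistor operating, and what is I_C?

Assume active. Base-emitter loop: I_B = (V_BB − V_BE)/(R_B + (β+1)R_E) = (14 − 0.7)/(47 + 51×2.2) = 0.0835 mA.
I_C = β·I_B = 50×0.0835 = 4.18 mA.
V_CE = V_CC − I_C·R_C − I_E·R_E = 15 − 4.18×0.47 − 4.26×2.2 = 3.66 V > V_CE(sat), so the active-region assumption holds.

active; I_C ≈ 4.2 mA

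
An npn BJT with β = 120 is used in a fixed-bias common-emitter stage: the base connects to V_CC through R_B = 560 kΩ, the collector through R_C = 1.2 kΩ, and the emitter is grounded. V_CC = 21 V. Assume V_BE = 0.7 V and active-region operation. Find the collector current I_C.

Base loop: V_CC = I_B·R_B + V_BE, so I_B = (21 − 0.7)/560 kΩ = 0.0363 mA.
In the active region I_C = β·I_B = 120 × 0.0363 = 4.35 mA.
Collector loop: V_CE = V_CC − I_C·R_C = 21 − 4.35×1.2 = 15.8 V.
Since V_CE = 15.8 V > V_CE(sat) ≈ 0.2 V, the transistor is in the active region as assumed.

I_C ≈ 4.4 mA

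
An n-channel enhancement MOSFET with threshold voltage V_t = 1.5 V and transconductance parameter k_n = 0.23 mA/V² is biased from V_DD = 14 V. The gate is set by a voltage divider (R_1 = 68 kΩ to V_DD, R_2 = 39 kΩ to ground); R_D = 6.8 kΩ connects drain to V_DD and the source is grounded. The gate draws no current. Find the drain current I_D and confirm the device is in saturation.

V_G = V_DD·R_2/(R_1+R_2) = 14×39/107 = 5.1 V. With the source grounded, V_GS = V_G = 5.1 V.
Assume saturation: I_D = (k_n/2)(V_GS − V_t)² = (0.23/2)×(5.1 − 1.5)² = 0.115×3.6² = 1.49 mA.
V_DS = V_DD − I_D·R_D = 14 − 1.49×6.8 = 3.85 V.
Saturation requires V_DS ≥ V_GS − V_t = 3.6 V; 3.85 ≥ 3.6 ✓.

I_D ≈ 1.5 mA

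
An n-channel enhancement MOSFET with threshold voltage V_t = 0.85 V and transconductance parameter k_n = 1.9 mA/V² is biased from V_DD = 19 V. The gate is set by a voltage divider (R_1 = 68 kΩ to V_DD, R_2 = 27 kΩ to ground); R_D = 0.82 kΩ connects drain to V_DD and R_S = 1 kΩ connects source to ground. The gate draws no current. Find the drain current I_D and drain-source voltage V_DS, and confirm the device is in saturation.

I_D ≈ 2.8 mA, V_DS ≈ 14 V

V_G = V_DD·R_2/(R_1+R_2) = 19×27/95 = 5.4 V.
Assume saturation: I_D = (k_n/2)(V_GS − V_t)² with V_GS = V_G − I_D·R_S = 5.4 − 1·I_D.
Substituting gives 0.95·I_D² − 9.65·I_D + 19.7 = 0, with roots I_D = 2.83 or 7.33 mA.
The root I_D = 7.33 mA gives V_GS = -1.93 V ≤ V_t, so take I_D = 2.83 mA.
Then V_GS = 2.57 V and V_DS = V_DD − I_D(R_D+R_S) = 19 − 2.83×1.82 = 13.9 V.
Saturation requires V_DS ≥ V_GS − V_t = 1.72 V; 13.9 ≥ 1.72 ✓.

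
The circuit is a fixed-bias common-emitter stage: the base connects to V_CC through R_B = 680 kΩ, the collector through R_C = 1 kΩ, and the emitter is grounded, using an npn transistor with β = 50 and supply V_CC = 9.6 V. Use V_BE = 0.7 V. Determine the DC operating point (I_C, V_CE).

Base loop: V_CC = I_B·R_B + V_BE, so I_B = (9.6 − 0.7)/680 kΩ = 0.0131 mA.
In the active region I_C = β·I_B = 50 × 0.0131 = 0.654 mA.
Collector loop: V_CE = V_CC − I_C·R_C = 9.6 − 0.654×1 = 8.95 V.
Since V_CE = 8.95 V > V_CE(sat) ≈ 0.2 V, the transistor is in the active region as assumed.

I_C ≈ 0.65 mA, V_CE ≈ 8.9 V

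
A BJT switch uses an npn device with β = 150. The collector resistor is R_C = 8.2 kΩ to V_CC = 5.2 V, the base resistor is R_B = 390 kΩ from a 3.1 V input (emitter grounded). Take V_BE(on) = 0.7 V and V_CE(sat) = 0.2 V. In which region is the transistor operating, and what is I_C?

Assume active: I_B = (3.1 − 0.7)/390 = 0.00615 mA, giving I_C = β·I_B = 0.923 mA.
But then V_CE = 5.2 − 0.923×8.2 = -2.37 V < V_CE(sat) = 0.2 V — impossible in the active region.
So the transistor is saturated. With V_CE = 0.2 V, I_C = (V_CC − 0.2)/R_C = 5/8.2 = 0.61 mA.
Check: β·I_B = 0.923 mA > I_C = 0.61 mA, confirming saturation.

saturation; I_C ≈ 0.61 mA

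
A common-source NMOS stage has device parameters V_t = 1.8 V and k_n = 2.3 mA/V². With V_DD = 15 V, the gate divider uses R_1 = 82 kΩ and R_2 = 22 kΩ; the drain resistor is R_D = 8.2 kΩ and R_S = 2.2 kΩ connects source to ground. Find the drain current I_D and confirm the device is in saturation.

I_D ≈ 0.37 mA

V_G = V_DD·R_2/(R_1+R_2) = 15×22/104 = 3.17 V.
Assume saturation: I_D = (k_n/2)(V_GS − V_t)² with V_GS = V_G − I_D·R_S = 3.17 − 2.2·I_D.
Substituting gives 5.57·I_D² − 7.95·I_D + 2.17 = 0, with roots I_D = 0.367 or 1.06 mA.
The root I_D = 1.06 mA gives V_GS = 0.84 V ≤ V_t, so take I_D = 0.367 mA.
Then V_GS = 2.37 V and V_DS = V_DD − I_D(R_D+R_S) = 15 − 0.367×10.4 = 11.2 V.
Saturation requires V_DS ≥ V_GS − V_t = 0.565 V; 11.2 ≥ 0.565 ✓.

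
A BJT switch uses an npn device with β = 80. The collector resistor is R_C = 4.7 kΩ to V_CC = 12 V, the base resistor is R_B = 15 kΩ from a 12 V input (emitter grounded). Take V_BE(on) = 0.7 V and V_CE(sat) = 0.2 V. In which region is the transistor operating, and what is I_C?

saturation; I_C ≈ 2.5 mA

Assume active: I_B = (12 − 0.7)/15 = 0.753 mA, giving I_C = β·I_B = 60.3 mA.
But then V_CE = 12 − 60.3×4.7 = -271 V < V_CE(sat) = 0.2 V — impossible in the active region.
So the transistor is saturated. With V_CE = 0.2 V, I_C = (V_CC − 0.2)/R_C = 11.8/4.7 = 2.51 mA.
Check: β·I_B = 60.3 mA > I_C = 2.51 mA, confirming saturation.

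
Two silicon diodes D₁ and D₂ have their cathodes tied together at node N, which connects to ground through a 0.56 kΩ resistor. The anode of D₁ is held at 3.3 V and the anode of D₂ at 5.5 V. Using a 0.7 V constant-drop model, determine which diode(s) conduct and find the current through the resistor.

Only D₂ conducts; I_R ≈ 8.6 mA

Assume both conduct. Then node N would need to be at both 3.3−0.7 = 2.6 V and 5.5−0.7 = 4.8 V, which is impossible.
Assume only D₂ conducts: V_N = 5.5 − 0.7 = 4.8 V, so I_R = 4.8/0.56 = 8.57 mA.
Check D₁: its anode-to-cathode voltage is 3.3 − 4.8 = -1.5 V < 0.7 V, so it is off. The assumption is consistent.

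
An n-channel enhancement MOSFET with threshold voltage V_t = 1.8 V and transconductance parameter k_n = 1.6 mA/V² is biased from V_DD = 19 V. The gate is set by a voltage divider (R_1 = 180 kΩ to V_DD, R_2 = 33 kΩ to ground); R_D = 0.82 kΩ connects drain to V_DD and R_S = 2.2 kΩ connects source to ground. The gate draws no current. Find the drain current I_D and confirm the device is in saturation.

V_G = V_DD·R_2/(R_1+R_2) = 19×33/213 = 2.94 V.
Assume saturation: I_D = (k_n/2)(V_GS − V_t)² with V_GS = V_G − I_D·R_S = 2.94 − 2.2·I_D.
Substituting gives 3.87·I_D² − 5.03·I_D + 1.05 = 0, with roots I_D = 0.26 or 1.04 mA.
The root I_D = 1.04 mA gives V_GS = 0.661 V ≤ V_t, so take I_D = 0.26 mA.
Then V_GS = 2.37 V and V_DS = V_DD − I_D(R_D+R_S) = 19 − 0.26×3.02 = 18.2 V.
Saturation requires V_DS ≥ V_GS − V_t = 0.571 V; 18.2 ≥ 0.571 ✓.

I_D ≈ 0.26 mA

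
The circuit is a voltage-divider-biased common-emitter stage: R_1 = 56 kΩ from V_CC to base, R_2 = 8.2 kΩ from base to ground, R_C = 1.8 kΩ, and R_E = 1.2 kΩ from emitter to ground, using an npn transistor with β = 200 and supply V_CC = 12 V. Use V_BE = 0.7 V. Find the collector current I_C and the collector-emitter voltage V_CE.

Thevenize the base divider: V_Th = V_CC·R_2/(R_1+R_2) = 12×8.2/64.2 = 1.53 V, R_Th = R_1‖R_2 = 7.15 kΩ.
Base-emitter loop: V_Th = I_B·R_Th + V_BE + (β+1)I_B·R_E, so I_B = (1.53 − 0.7) / (7.15 + 201×1.2) = 0.00335 mA.
I_C = β·I_B = 200×0.00335 = 0.671 mA, and I_E = (β+1)I_B = 0.674 mA.
V_CE = V_CC − I_C·R_C − I_E·R_E = 12 − 0.671×1.8 − 0.674×1.2 = 9.98 V.
V_CE = 9.98 V > 0.2 V confirms active-region operation.

I_C ≈ 0.67 mA, V_CE ≈ 10 V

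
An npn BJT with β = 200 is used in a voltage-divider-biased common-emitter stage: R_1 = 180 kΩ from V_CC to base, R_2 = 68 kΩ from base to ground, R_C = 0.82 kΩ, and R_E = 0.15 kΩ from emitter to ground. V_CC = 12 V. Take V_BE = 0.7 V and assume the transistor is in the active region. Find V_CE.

Thevenize the base divider: V_Th = V_CC·R_2/(R_1+R_2) = 12×68/248 = 3.29 V, R_Th = R_1‖R_2 = 49.4 kΩ.
Base-emitter loop: V_Th = I_B·R_Th + V_BE + (β+1)I_B·R_E, so I_B = (3.29 − 0.7) / (49.4 + 201×0.15) = 0.0326 mA.
I_C = β·I_B = 200×0.0326 = 6.52 mA, and I_E = (β+1)I_B = 6.55 mA.
V_CE = V_CC − I_C·R_C − I_E·R_E = 12 − 6.52×0.82 − 6.55×0.15 = 5.67 V.
V_CE = 5.67 V > 0.2 V confirms active-region operation.

V_CE ≈ 5.7 V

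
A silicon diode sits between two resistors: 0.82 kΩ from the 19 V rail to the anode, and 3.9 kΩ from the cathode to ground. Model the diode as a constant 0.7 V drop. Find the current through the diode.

The two resistors are in series with the diode, so KVL gives 19 = I·0.82 + 0.7 + I·3.9.
I = (19 − 0.7) / (0.82 + 3.9) kΩ = 18.3 / 4.72 = 3.88 mA.

I ≈ 3.9 mA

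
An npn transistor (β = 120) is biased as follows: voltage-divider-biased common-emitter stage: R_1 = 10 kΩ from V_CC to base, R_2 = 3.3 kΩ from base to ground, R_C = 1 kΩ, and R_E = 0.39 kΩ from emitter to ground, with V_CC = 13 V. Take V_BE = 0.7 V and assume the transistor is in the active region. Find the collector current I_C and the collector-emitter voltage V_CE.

Thevenize the base divider: V_Th = V_CC·R_2/(R_1+R_2) = 13×3.3/13.3 = 3.23 V, R_Th = R_1‖R_2 = 2.48 kΩ.
Base-emitter loop: V_Th = I_B·R_Th + V_BE + (β+1)I_B·R_E, so I_B = (3.23 − 0.7) / (2.48 + 121×0.39) = 0.0508 mA.
I_C = β·I_B = 120×0.0508 = 6.1 mA, and I_E = (β+1)I_B = 6.15 mA.
V_CE = V_CC − I_C·R_C − I_E·R_E = 13 − 6.1×1 − 6.15×0.39 = 4.5 V.
V_CE = 4.5 V > 0.2 V confirms active-region operation.

I_C ≈ 6.1 mA, V_CE ≈ 4.5 V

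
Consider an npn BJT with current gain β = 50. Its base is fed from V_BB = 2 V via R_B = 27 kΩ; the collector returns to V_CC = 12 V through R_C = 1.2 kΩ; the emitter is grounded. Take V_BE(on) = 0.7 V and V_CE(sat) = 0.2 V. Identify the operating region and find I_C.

Assume active. Base-emitter loop: I_B = (V_BB − V_BE)/R_B = (2 − 0.7)/27 = 0.0481 mA.
I_C = β·I_B = 50×0.0481 = 2.41 mA.
V_CE = V_CC − I_C·R_C = 12 − 2.41×1.2 = 9.11 V > V_CE(sat), so the active-region assumption holds.

active; I_C ≈ 2.4 mA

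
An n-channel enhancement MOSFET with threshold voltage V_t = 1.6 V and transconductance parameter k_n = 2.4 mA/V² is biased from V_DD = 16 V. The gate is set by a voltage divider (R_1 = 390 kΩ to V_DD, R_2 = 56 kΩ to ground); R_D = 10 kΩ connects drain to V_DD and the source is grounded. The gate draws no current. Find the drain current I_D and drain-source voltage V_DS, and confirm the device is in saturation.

V_G = V_DD·R_2/(R_1+R_2) = 16×56/446 = 2.01 V. With the source grounded, V_GS = V_G = 2.01 V.
Assume saturation: I_D = (k_n/2)(V_GS − V_t)² = (2.4/2)×(2.01 − 1.6)² = 1.2×0.409² = 0.201 mA.
V_DS = V_DD − I_D·R_D = 16 − 0.201×10 = 14 V.
Saturation requires V_DS ≥ V_GS − V_t = 0.409 V; 14 ≥ 0.409 ✓.

I_D ≈ 0.2 mA, V_DS ≈ 14 V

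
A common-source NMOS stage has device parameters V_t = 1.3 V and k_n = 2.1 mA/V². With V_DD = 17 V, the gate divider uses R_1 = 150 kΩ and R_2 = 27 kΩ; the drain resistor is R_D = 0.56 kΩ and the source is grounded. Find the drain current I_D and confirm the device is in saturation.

I_D ≈ 1.8 mA

V_G = V_DD·R_2/(R_1+R_2) = 17×27/177 = 2.59 V. With the source grounded, V_GS = V_G = 2.59 V.
Assume saturation: I_D = (k_n/2)(V_GS − V_t)² = (2.1/2)×(2.59 − 1.3)² = 1.05×1.29² = 1.76 mA.
V_DS = V_DD − I_D·R_D = 17 − 1.76×0.56 = 16 V.
Saturation requires V_DS ≥ V_GS − V_t = 1.29 V; 16 ≥ 1.29 ✓.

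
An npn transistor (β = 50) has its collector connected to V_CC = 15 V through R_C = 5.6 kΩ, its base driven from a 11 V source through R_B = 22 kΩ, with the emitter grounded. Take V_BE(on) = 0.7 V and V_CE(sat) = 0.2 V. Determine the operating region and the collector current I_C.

Assume active: I_B = (11 − 0.7)/22 = 0.468 mA, giving I_C = β·I_B = 23.4 mA.
But then V_CE = 15 − 23.4×5.6 = -116 V < V_CE(sat) = 0.2 V — impossible in the active region.
So the transistor is saturated. With V_CE = 0.2 V, I_C = (V_CC − 0.2)/R_C = 14.8/5.6 = 2.64 mA.
Check: β·I_B = 23.4 mA > I_C = 2.64 mA, confirming saturation.

saturation; I_C ≈ 2.6 mA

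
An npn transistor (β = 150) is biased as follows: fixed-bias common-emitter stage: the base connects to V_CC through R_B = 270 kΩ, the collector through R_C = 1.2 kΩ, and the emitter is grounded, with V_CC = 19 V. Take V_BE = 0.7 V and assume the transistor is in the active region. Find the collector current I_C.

Base loop: V_CC = I_B·R_B + V_BE, so I_B = (19 − 0.7)/270 kΩ = 0.0678 mA.
In the active region I_C = β·I_B = 150 × 0.0678 = 10.2 mA.
Collector loop: V_CE = V_CC − I_C·R_C = 19 − 10.2×1.2 = 6.8 V.
Since V_CE = 6.8 V > V_CE(sat) ≈ 0.2 V, the transistor is in the active region as assumed.

I_C ≈ 10 mA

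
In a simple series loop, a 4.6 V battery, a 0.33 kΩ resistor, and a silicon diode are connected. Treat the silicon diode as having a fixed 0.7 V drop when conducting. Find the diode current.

KVL around the loop: 4.6 = V_D + I·R = 0.7 + I × 0.33 kΩ.
So I = (4.6 − 0.7) / 0.33 kΩ = 3.9 / 0.33 = 11.8 mA.

I ≈ 12 mA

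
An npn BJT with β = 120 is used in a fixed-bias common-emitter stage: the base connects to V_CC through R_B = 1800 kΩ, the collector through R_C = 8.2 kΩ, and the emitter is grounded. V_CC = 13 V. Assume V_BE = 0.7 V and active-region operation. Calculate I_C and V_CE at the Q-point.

Base loop: V_CC = I_B·R_B + V_BE, so I_B = (13 − 0.7)/1800 kΩ = 0.00683 mA.
In the active region I_C = β·I_B = 120 × 0.00683 = 0.82 mA.
Collector loop: V_CE = V_CC − I_C·R_C = 13 − 0.82×8.2 = 6.28 V.
Since V_CE = 6.28 V > V_CE(sat) ≈ 0.2 V, the transistor is in the active region as assumed.

I_C ≈ 0.82 mA, V_CE ≈ 6.3 V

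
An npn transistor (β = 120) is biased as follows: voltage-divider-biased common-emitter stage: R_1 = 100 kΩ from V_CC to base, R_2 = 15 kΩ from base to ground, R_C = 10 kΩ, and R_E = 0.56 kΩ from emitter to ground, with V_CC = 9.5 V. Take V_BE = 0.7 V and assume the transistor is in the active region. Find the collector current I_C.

Thevenize the base divider: V_Th = V_CC·R_2/(R_1+R_2) = 9.5×15/115 = 1.24 V, R_Th = R_1‖R_2 = 13 kΩ.
Base-emitter loop: V_Th = I_B·R_Th + V_BE + (β+1)I_B·R_E, so I_B = (1.24 − 0.7) / (13 + 121×0.56) = 0.00667 mA.
I_C = β·I_B = 120×0.00667 = 0.801 mA, and I_E = (β+1)I_B = 0.807 mA.
V_CE = V_CC − I_C·R_C − I_E·R_E = 9.5 − 0.801×10 − 0.807×0.56 = 1.04 V.
V_CE = 1.04 V > 0.2 V confirms active-region operation.

I_C ≈ 0.8 mA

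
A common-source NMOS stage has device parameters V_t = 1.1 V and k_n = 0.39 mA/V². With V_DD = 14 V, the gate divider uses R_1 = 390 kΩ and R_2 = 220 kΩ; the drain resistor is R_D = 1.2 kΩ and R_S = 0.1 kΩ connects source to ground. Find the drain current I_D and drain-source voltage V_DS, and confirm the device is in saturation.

V_G = V_DD·R_2/(R_1+R_2) = 14×220/610 = 5.05 V.
Assume saturation: I_D = (k_n/2)(V_GS − V_t)² with V_GS = V_G − I_D·R_S = 5.05 − 0.1·I_D.
Substituting gives 0.00195·I_D² − 1.15·I_D + 3.04 = 0, with roots I_D = 2.65 or 589 mA.
The root I_D = 589 mA gives V_GS = -53.9 V ≤ V_t, so take I_D = 2.65 mA.
Then V_GS = 4.78 V and V_DS = V_DD − I_D(R_D+R_S) = 14 − 2.65×1.3 = 10.6 V.
Saturation requires V_DS ≥ V_GS − V_t = 3.68 V; 10.6 ≥ 3.68 ✓.

I_D ≈ 2.6 mA, V_DS ≈ 11 V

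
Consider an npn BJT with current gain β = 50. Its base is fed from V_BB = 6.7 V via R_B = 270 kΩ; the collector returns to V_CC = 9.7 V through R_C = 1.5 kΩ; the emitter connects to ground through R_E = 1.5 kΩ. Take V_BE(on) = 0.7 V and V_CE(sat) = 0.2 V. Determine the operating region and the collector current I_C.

Assume active. Base-emitter loop: I_B = (V_BB − V_BE)/(R_B + (β+1)R_E) = (6.7 − 0.7)/(270 + 51×1.5) = 0.0173 mA.
I_C = β·I_B = 50×0.0173 = 0.866 mA.
V_CE = V_CC − I_C·R_C − I_E·R_E = 9.7 − 0.866×1.5 − 0.883×1.5 = 7.08 V > V_CE(sat), so the active-region assumption holds.

active; I_C ≈ 0.87 mA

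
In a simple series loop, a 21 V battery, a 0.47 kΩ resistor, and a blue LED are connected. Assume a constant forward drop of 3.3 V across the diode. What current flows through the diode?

I ≈ 38 mA

KVL around the loop: 21 = V_D + I·R = 3.3 + I × 0.47 kΩ.
So I = (21 − 3.3) / 0.47 kΩ = 17.7 / 0.47 = 37.7 mA.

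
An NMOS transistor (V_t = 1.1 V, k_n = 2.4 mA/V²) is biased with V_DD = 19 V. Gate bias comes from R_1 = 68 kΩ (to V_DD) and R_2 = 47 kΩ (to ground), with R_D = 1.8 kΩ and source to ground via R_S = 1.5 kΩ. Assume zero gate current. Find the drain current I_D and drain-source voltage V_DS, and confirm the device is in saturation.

I_D ≈ 3.3 mA, V_DS ≈ 8 V

V_G = V_DD·R_2/(R_1+R_2) = 19×47/115 = 7.77 V.
Assume saturation: I_D = (k_n/2)(V_GS − V_t)² with V_GS = V_G − I_D·R_S = 7.77 − 1.5·I_D.
Substituting gives 2.7·I_D² − 25·I_D + 53.3 = 0, with roots I_D = 3.33 or 5.92 mA.
The root I_D = 5.92 mA gives V_GS = -1.12 V ≤ V_t, so take I_D = 3.33 mA.
Then V_GS = 2.77 V and V_DS = V_DD − I_D(R_D+R_S) = 19 − 3.33×3.3 = 8 V.
Saturation requires V_DS ≥ V_GS − V_t = 1.67 V; 8 ≥ 1.67 ✓.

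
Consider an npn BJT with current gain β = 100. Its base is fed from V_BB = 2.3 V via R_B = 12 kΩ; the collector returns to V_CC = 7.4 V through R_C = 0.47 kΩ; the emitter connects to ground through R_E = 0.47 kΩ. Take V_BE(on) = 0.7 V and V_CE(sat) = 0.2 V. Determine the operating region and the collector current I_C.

active; I_C ≈ 2.7 mA

Assume active. Base-emitter loop: I_B = (V_BB − V_BE)/(R_B + (β+1)R_E) = (2.3 − 0.7)/(12 + 101×0.47) = 0.0269 mA.
I_C = β·I_B = 100×0.0269 = 2.69 mA.
V_CE = V_CC − I_C·R_C − I_E·R_E = 7.4 − 2.69×0.47 − 2.72×0.47 = 4.86 V > V_CE(sat), so the active-region assumption holds.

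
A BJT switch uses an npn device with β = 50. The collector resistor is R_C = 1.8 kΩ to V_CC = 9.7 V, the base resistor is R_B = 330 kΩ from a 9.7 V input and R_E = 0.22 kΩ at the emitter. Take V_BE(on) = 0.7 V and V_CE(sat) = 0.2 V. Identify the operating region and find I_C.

active; I_C ≈ 1.3 mA

Assume active. Base-emitter loop: I_B = (V_BB − V_BE)/(R_B + (β+1)R_E) = (9.7 − 0.7)/(330 + 51×0.22) = 0.0264 mA.
I_C = β·I_B = 50×0.0264 = 1.32 mA.
V_CE = V_CC − I_C·R_C − I_E·R_E = 9.7 − 1.32×1.8 − 1.35×0.22 = 7.03 V > V_CE(sat), so the active-region assumption holds.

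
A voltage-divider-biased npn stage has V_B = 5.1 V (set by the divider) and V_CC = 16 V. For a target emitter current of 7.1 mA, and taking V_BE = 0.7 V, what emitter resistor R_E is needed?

V_E = V_B − V_BE = 5.1 − 0.7 = 4.4 V.
R_E = V_E / I_E = 4.4 / 7.1 = 0.62 kΩ.

R_E ≈ 0.62 kΩ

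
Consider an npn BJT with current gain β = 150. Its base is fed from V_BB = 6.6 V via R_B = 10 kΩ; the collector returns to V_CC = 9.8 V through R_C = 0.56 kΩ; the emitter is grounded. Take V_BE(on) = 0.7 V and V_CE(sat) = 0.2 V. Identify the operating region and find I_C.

saturation; I_C ≈ 17 mA

Assume active: I_B = (6.6 − 0.7)/10 = 0.59 mA, giving I_C = β·I_B = 88.5 mA.
But then V_CE = 9.8 − 88.5×0.56 = -39.8 V < V_CE(sat) = 0.2 V — impossible in the active region.
So the transistor is saturated. With V_CE = 0.2 V, I_C = (V_CC − 0.2)/R_C = 9.6/0.56 = 17.1 mA.
Check: β·I_B = 88.5 mA > I_C = 17.1 mA, confirming saturation.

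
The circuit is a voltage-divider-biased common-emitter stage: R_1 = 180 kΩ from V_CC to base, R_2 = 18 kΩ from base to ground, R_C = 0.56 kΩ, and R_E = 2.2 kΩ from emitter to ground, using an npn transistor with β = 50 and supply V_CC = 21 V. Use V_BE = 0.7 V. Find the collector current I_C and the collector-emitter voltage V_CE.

Thevenize the base divider: V_Th = V_CC·R_2/(R_1+R_2) = 21×18/198 = 1.91 V, R_Th = R_1‖R_2 = 16.4 kΩ.
Base-emitter loop: V_Th = I_B·R_Th + V_BE + (β+1)I_B·R_E, so I_B = (1.91 − 0.7) / (16.4 + 51×2.2) = 0.0094 mA.
I_C = β·I_B = 50×0.0094 = 0.47 mA, and I_E = (β+1)I_B = 0.48 mA.
V_CE = V_CC − I_C·R_C − I_E·R_E = 21 − 0.47×0.56 − 0.48×2.2 = 19.7 V.
V_CE = 19.7 V > 0.2 V confirms active-region operation.

I_C ≈ 0.47 mA, V_CE ≈ 20 V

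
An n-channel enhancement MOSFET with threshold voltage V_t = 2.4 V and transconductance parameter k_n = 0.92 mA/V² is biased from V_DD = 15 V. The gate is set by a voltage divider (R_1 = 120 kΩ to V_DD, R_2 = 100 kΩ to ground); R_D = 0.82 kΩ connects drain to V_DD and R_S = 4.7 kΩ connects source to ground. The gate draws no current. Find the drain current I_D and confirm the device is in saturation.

V_G = V_DD·R_2/(R_1+R_2) = 15×100/220 = 6.82 V.
Assume saturation: I_D = (k_n/2)(V_GS − V_t)² with V_GS = V_G − I_D·R_S = 6.82 − 4.7·I_D.
Substituting gives 10.2·I_D² − 20.1·I_D + 8.98 = 0, with roots I_D = 0.681 or 1.3 mA.
The root I_D = 1.3 mA gives V_GS = 0.721 V ≤ V_t, so take I_D = 0.681 mA.
Then V_GS = 3.62 V and V_DS = V_DD − I_D(R_D+R_S) = 15 − 0.681×5.52 = 11.2 V.
Saturation requires V_DS ≥ V_GS − V_t = 1.22 V; 11.2 ≥ 1.22 ✓.

I_D ≈ 0.68 mA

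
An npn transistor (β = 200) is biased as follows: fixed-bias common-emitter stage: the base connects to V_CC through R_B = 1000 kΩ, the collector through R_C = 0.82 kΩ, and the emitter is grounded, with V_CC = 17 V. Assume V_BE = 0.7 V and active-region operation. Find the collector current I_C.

I_C ≈ 3.3 mA

Base loop: V_CC = I_B·R_B + V_BE, so I_B = (17 − 0.7)/1000 kΩ = 0.0163 mA.
In the active region I_C = β·I_B = 200 × 0.0163 = 3.26 mA.
Collector loop: V_CE = V_CC − I_C·R_C = 17 − 3.26×0.82 = 14.3 V.
Since V_CE = 14.3 V > V_CE(sat) ≈ 0.2 V, the transistor is in the active region as assumed.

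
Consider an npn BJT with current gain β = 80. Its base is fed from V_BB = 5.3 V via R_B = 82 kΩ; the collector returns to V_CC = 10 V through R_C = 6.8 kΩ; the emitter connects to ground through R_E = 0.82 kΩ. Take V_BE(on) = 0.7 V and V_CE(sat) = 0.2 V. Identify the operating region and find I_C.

saturation; I_C ≈ 1.3 mA

Assume active: I_B = (5.3 − 0.7)/(82 + 81×0.82) = 0.031 mA, I_C = β·I_B = 2.48 mA.
Then V_CE = 10 − 2.48×6.8 − 2.51×0.82 = -8.92 V < 0.2 V — the active assumption fails.
Re-solve with V_CE = 0.2 V. KCL at the emitter: V_E/R_E = (V_BB−0.7−V_E)/R_B + (V_CC−0.2−V_E)/R_C, giving V_E = 1.09 V.
I_C = (V_CC − 0.2 − V_E)/R_C = (9.8 − 1.09)/6.8 = 1.28 mA.
Check: I_B = (4.6 − 1.09)/82 = 0.0429 mA, and β·I_B = 3.43 mA > I_C, confirming saturation.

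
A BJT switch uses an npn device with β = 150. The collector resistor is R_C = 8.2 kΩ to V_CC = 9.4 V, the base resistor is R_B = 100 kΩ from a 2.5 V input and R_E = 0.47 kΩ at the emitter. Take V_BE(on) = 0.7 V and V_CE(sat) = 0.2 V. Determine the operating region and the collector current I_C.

saturation; I_C ≈ 1.1 mA

Assume active: I_B = (2.5 − 0.7)/(100 + 151×0.47) = 0.0105 mA, I_C = β·I_B = 1.58 mA.
Then V_CE = 9.4 − 1.58×8.2 − 1.59×0.47 = -4.3 V < 0.2 V — the active assumption fails.
Re-solve with V_CE = 0.2 V. KCL at the emitter: V_E/R_E = (V_BB−0.7−V_E)/R_B + (V_CC−0.2−V_E)/R_C, giving V_E = 0.504 V.
I_C = (V_CC − 0.2 − V_E)/R_C = (9.2 − 0.504)/8.2 = 1.06 mA.
Check: I_B = (1.8 − 0.504)/100 = 0.013 mA, and β·I_B = 1.94 mA > I_C, confirming saturation.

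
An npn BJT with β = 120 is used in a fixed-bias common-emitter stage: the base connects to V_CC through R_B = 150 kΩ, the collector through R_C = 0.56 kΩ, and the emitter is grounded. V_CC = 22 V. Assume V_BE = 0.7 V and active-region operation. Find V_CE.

Base loop: V_CC = I_B·R_B + V_BE, so I_B = (22 − 0.7)/150 kΩ = 0.142 mA.
In the active region I_C = β·I_B = 120 × 0.142 = 17 mA.
Collector loop: V_CE = V_CC − I_C·R_C = 22 − 17×0.56 = 12.5 V.
Since V_CE = 12.5 V > V_CE(sat) ≈ 0.2 V, the transistor is in the active region as assumed.

V_CE ≈ 12 V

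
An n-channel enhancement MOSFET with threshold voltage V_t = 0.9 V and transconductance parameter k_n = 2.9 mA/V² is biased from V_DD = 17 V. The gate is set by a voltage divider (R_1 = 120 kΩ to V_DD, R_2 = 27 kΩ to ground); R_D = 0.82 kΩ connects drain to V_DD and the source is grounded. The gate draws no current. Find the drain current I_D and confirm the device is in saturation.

V_G = V_DD·R_2/(R_1+R_2) = 17×27/147 = 3.12 V. With the source grounded, V_GS = V_G = 3.12 V.
Assume saturation: I_D = (k_n/2)(V_GS − V_t)² = (2.9/2)×(3.12 − 0.9)² = 1.45×2.22² = 7.16 mA.
V_DS = V_DD − I_D·R_D = 17 − 7.16×0.82 = 11.1 V.
Saturation requires V_DS ≥ V_GS − V_t = 2.22 V; 11.1 ≥ 2.22 ✓.

I_D ≈ 7.2 mA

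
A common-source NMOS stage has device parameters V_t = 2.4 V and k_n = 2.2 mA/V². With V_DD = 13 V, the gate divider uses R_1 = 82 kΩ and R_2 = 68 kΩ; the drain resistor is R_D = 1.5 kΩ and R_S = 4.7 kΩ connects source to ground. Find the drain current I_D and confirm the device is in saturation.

I_D ≈ 0.59 mA

V_G = V_DD·R_2/(R_1+R_2) = 13×68/150 = 5.89 V.
Assume saturation: I_D = (k_n/2)(V_GS − V_t)² with V_GS = V_G − I_D·R_S = 5.89 − 4.7·I_D.
Substituting gives 24.3·I_D² − 37.1·I_D + 13.4 = 0, with roots I_D = 0.588 or 0.94 mA.
The root I_D = 0.94 mA gives V_GS = 1.48 V ≤ V_t, so take I_D = 0.588 mA.
Then V_GS = 3.13 V and V_DS = V_DD − I_D(R_D+R_S) = 13 − 0.588×6.2 = 9.36 V.
Saturation requires V_DS ≥ V_GS − V_t = 0.731 V; 9.36 ≥ 0.731 ✓.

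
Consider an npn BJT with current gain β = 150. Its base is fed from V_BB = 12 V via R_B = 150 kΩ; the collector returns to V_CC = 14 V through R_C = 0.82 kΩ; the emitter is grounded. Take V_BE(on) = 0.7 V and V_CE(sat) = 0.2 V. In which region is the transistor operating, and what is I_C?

Assume active. Base-emitter loop: I_B = (V_BB − V_BE)/R_B = (12 − 0.7)/150 = 0.0753 mA.
I_C = β·I_B = 150×0.0753 = 11.3 mA.
V_CE = V_CC − I_C·R_C = 14 − 11.3×0.82 = 4.73 V > V_CE(sat), so the active-region assumption holds.

active; I_C ≈ 11 mA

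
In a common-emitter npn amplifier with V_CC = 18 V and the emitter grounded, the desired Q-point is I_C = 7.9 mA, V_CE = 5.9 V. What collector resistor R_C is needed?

R_C ≈ 1.5 kΩ

Collector loop: V_CC = I_C·R_C + V_CE.
R_C = (V_CC − V_CE)/I_C = (18 − 5.9)/7.9 = 1.53 kΩ.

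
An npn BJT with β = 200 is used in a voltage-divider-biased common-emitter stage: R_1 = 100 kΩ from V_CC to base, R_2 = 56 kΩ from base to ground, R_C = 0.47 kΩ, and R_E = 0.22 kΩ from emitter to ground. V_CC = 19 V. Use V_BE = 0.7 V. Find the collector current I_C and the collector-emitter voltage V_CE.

I_C ≈ 15 mA, V_CE ≈ 8.4 V

Thevenize the base divider: V_Th = V_CC·R_2/(R_1+R_2) = 19×56/156 = 6.82 V, R_Th = R_1‖R_2 = 35.9 kΩ.
Base-emitter loop: V_Th = I_B·R_Th + V_BE + (β+1)I_B·R_E, so I_B = (6.82 − 0.7) / (35.9 + 201×0.22) = 0.0764 mA.
I_C = β·I_B = 200×0.0764 = 15.3 mA, and I_E = (β+1)I_B = 15.4 mA.
V_CE = V_CC − I_C·R_C − I_E·R_E = 19 − 15.3×0.47 − 15.4×0.22 = 8.44 V.
V_CE = 8.44 V > 0.2 V confirms active-region operation.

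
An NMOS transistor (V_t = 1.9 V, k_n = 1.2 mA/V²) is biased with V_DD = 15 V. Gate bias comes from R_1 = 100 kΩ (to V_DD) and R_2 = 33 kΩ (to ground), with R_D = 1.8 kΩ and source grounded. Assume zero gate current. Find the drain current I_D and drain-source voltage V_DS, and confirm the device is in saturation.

I_D ≈ 2 mA, V_DS ≈ 11 V

V_G = V_DD·R_2/(R_1+R_2) = 15×33/133 = 3.72 V. With the source grounded, V_GS = V_G = 3.72 V.
Assume saturation: I_D = (k_n/2)(V_GS − V_t)² = (1.2/2)×(3.72 − 1.9)² = 0.6×1.82² = 1.99 mA.
V_DS = V_DD − I_D·R_D = 15 − 1.99×1.8 = 11.4 V.
Saturation requires V_DS ≥ V_GS − V_t = 1.82 V; 11.4 ≥ 1.82 ✓.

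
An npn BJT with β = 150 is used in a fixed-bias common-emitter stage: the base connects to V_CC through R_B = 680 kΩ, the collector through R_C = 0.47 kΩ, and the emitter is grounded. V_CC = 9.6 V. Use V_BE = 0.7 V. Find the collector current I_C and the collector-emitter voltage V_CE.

I_C ≈ 2 mA, V_CE ≈ 8.7 V

Base loop: V_CC = I_B·R_B + V_BE, so I_B = (9.6 − 0.7)/680 kΩ = 0.0131 mA.
In the active region I_C = β·I_B = 150 × 0.0131 = 1.96 mA.
Collector loop: V_CE = V_CC − I_C·R_C = 9.6 − 1.96×0.47 = 8.68 V.
Since V_CE = 8.68 V > V_CE(sat) ≈ 0.2 V, the transistor is in the active region as assumed.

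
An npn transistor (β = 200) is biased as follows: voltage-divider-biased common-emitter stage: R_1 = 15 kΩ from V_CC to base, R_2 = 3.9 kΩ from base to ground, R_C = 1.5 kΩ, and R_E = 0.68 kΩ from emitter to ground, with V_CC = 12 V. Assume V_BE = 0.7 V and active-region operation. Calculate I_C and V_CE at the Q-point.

Thevenize the base divider: V_Th = V_CC·R_2/(R_1+R_2) = 12×3.9/18.9 = 2.48 V, R_Th = R_1‖R_2 = 3.1 kΩ.
Base-emitter loop: V_Th = I_B·R_Th + V_BE + (β+1)I_B·R_E, so I_B = (2.48 − 0.7) / (3.1 + 201×0.68) = 0.0127 mA.
I_C = β·I_B = 200×0.0127 = 2.54 mA, and I_E = (β+1)I_B = 2.55 mA.
V_CE = V_CC − I_C·R_C − I_E·R_E = 12 − 2.54×1.5 − 2.55×0.68 = 6.45 V.
V_CE = 6.45 V > 0.2 V confirms active-region operation.

I_C ≈ 2.5 mA, V_CE ≈ 6.5 V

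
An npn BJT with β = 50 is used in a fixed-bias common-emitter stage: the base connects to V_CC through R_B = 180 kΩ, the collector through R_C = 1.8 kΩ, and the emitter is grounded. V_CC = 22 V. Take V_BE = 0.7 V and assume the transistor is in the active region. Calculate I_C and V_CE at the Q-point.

Base loop: V_CC = I_B·R_B + V_BE, so I_B = (22 − 0.7)/180 kΩ = 0.118 mA.
In the active region I_C = β·I_B = 50 × 0.118 = 5.92 mA.
Collector loop: V_CE = V_CC − I_C·R_C = 22 − 5.92×1.8 = 11.3 V.
Since V_CE = 11.3 V > V_CE(sat) ≈ 0.2 V, the transistor is in the active region as assumed.

I_C ≈ 5.9 mA, V_CE ≈ 11 V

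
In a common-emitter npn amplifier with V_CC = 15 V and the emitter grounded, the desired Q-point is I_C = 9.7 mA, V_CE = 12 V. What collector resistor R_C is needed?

R_C ≈ 0.31 kΩ

Collector loop: V_CC = I_C·R_C + V_CE.
R_C = (V_CC − V_CE)/I_C = (15 − 12)/9.7 = 0.309 kΩ.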